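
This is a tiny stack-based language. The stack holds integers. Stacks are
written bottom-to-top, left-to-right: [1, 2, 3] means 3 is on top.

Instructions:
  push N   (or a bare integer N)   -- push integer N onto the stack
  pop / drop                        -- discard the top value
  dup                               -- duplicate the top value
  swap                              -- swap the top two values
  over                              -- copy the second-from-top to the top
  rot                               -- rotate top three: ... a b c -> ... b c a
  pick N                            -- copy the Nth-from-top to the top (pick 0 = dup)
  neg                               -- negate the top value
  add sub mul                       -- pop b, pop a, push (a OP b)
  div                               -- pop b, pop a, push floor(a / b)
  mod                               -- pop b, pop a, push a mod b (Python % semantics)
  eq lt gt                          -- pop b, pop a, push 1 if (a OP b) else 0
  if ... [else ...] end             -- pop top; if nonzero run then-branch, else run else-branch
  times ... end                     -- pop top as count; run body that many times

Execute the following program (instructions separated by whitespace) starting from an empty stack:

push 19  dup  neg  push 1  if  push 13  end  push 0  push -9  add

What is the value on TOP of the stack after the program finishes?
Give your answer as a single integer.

Answer: -9

Derivation:
After 'push 19': [19]
After 'dup': [19, 19]
After 'neg': [19, -19]
After 'push 1': [19, -19, 1]
After 'if': [19, -19]
After 'push 13': [19, -19, 13]
After 'push 0': [19, -19, 13, 0]
After 'push -9': [19, -19, 13, 0, -9]
After 'add': [19, -19, 13, -9]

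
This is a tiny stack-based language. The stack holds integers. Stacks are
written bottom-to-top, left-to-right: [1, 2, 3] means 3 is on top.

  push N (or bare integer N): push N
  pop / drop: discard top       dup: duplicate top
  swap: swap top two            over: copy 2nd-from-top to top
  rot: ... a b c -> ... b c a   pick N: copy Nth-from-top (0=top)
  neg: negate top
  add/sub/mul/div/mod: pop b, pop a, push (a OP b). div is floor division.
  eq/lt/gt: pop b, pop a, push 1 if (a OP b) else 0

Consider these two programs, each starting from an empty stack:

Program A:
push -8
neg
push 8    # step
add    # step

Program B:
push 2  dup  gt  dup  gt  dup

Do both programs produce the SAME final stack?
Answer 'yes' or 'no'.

Answer: no

Derivation:
Program A trace:
  After 'push -8': [-8]
  After 'neg': [8]
  After 'push 8': [8, 8]
  After 'add': [16]
Program A final stack: [16]

Program B trace:
  After 'push 2': [2]
  After 'dup': [2, 2]
  After 'gt': [0]
  After 'dup': [0, 0]
  After 'gt': [0]
  After 'dup': [0, 0]
Program B final stack: [0, 0]
Same: no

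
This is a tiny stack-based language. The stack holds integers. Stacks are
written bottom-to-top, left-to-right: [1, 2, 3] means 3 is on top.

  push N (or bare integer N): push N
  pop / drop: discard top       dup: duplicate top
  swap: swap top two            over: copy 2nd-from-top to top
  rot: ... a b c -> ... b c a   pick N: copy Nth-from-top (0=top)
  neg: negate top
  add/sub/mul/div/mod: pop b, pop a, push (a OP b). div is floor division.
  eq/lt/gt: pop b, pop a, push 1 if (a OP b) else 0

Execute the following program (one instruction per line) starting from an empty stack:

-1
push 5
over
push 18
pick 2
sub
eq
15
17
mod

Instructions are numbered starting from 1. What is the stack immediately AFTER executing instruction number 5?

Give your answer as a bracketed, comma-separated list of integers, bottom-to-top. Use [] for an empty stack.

Answer: [-1, 5, -1, 18, 5]

Derivation:
Step 1 ('-1'): [-1]
Step 2 ('push 5'): [-1, 5]
Step 3 ('over'): [-1, 5, -1]
Step 4 ('push 18'): [-1, 5, -1, 18]
Step 5 ('pick 2'): [-1, 5, -1, 18, 5]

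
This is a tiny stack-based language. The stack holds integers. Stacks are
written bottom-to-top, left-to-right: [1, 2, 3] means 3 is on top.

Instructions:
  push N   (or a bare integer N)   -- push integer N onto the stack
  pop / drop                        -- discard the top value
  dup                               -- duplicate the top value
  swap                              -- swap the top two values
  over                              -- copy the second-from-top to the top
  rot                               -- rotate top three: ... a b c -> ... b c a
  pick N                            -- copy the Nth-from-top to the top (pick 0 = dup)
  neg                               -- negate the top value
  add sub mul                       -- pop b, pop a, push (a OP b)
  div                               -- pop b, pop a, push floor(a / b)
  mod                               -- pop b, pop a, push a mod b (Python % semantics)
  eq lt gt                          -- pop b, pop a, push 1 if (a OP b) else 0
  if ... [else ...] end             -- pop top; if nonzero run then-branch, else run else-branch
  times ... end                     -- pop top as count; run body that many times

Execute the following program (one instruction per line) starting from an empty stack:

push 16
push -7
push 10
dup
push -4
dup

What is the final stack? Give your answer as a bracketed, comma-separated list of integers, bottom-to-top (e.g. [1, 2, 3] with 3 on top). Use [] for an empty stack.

After 'push 16': [16]
After 'push -7': [16, -7]
After 'push 10': [16, -7, 10]
After 'dup': [16, -7, 10, 10]
After 'push -4': [16, -7, 10, 10, -4]
After 'dup': [16, -7, 10, 10, -4, -4]

Answer: [16, -7, 10, 10, -4, -4]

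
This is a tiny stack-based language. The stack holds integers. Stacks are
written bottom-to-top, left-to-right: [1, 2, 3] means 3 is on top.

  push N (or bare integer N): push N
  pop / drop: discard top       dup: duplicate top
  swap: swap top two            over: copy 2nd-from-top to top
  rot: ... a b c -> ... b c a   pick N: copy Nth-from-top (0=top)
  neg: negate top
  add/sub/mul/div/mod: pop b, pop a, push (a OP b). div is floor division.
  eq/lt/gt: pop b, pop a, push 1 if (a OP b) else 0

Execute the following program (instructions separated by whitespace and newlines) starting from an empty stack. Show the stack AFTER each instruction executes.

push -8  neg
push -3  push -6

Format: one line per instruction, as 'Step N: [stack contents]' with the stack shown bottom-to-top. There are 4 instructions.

Step 1: [-8]
Step 2: [8]
Step 3: [8, -3]
Step 4: [8, -3, -6]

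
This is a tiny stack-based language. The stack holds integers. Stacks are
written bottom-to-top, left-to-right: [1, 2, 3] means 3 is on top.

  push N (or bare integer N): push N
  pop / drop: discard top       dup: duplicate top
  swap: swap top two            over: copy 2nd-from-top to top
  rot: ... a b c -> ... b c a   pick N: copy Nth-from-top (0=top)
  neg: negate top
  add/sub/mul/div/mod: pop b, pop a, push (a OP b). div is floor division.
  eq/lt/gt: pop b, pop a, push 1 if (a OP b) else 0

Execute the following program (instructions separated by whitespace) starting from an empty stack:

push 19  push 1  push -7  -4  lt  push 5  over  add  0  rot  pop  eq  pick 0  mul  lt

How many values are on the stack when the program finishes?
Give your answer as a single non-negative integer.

After 'push 19': stack = [19] (depth 1)
After 'push 1': stack = [19, 1] (depth 2)
After 'push -7': stack = [19, 1, -7] (depth 3)
After 'push -4': stack = [19, 1, -7, -4] (depth 4)
After 'lt': stack = [19, 1, 1] (depth 3)
After 'push 5': stack = [19, 1, 1, 5] (depth 4)
After 'over': stack = [19, 1, 1, 5, 1] (depth 5)
After 'add': stack = [19, 1, 1, 6] (depth 4)
After 'push 0': stack = [19, 1, 1, 6, 0] (depth 5)
After 'rot': stack = [19, 1, 6, 0, 1] (depth 5)
After 'pop': stack = [19, 1, 6, 0] (depth 4)
After 'eq': stack = [19, 1, 0] (depth 3)
After 'pick 0': stack = [19, 1, 0, 0] (depth 4)
After 'mul': stack = [19, 1, 0] (depth 3)
After 'lt': stack = [19, 0] (depth 2)

Answer: 2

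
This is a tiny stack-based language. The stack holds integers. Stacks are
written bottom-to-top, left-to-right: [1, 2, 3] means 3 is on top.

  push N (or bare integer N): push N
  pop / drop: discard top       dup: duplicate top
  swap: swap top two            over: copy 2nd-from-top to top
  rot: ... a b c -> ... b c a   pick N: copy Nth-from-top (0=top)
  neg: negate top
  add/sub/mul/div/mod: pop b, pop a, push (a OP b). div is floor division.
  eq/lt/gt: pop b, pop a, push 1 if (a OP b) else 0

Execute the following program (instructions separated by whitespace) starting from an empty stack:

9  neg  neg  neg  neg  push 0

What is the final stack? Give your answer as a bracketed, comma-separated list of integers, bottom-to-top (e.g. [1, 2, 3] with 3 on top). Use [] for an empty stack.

Answer: [9, 0]

Derivation:
After 'push 9': [9]
After 'neg': [-9]
After 'neg': [9]
After 'neg': [-9]
After 'neg': [9]
After 'push 0': [9, 0]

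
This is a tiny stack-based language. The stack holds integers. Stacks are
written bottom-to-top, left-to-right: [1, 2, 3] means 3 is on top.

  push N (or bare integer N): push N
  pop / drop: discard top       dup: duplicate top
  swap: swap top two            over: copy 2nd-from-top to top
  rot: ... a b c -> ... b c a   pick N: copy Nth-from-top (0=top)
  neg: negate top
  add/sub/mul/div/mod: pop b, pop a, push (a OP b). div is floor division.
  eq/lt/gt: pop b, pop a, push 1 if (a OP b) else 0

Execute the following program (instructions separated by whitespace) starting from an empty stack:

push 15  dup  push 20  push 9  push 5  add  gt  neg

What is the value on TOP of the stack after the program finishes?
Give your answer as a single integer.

After 'push 15': [15]
After 'dup': [15, 15]
After 'push 20': [15, 15, 20]
After 'push 9': [15, 15, 20, 9]
After 'push 5': [15, 15, 20, 9, 5]
After 'add': [15, 15, 20, 14]
After 'gt': [15, 15, 1]
After 'neg': [15, 15, -1]

Answer: -1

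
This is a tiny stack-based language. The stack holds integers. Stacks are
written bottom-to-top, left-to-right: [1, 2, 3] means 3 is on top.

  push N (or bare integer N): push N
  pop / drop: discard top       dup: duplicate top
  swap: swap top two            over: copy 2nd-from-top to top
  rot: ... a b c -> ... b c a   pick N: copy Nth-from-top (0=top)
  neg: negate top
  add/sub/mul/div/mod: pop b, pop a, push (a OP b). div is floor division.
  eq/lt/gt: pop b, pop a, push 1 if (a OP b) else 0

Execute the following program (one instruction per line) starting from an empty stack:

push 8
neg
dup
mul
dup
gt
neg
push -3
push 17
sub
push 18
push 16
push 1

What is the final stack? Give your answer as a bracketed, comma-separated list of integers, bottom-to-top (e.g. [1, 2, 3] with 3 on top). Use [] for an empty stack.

After 'push 8': [8]
After 'neg': [-8]
After 'dup': [-8, -8]
After 'mul': [64]
After 'dup': [64, 64]
After 'gt': [0]
After 'neg': [0]
After 'push -3': [0, -3]
After 'push 17': [0, -3, 17]
After 'sub': [0, -20]
After 'push 18': [0, -20, 18]
After 'push 16': [0, -20, 18, 16]
After 'push 1': [0, -20, 18, 16, 1]

Answer: [0, -20, 18, 16, 1]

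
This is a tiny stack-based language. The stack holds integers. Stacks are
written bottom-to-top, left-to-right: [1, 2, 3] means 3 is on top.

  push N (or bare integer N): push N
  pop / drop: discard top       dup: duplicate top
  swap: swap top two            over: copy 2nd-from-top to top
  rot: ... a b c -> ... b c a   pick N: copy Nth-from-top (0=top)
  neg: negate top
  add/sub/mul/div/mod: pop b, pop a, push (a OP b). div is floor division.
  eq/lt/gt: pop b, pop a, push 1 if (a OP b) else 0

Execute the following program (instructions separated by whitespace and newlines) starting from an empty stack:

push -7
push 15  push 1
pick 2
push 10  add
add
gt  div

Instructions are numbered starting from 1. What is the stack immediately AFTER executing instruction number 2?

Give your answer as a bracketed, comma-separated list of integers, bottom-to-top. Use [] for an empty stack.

Step 1 ('push -7'): [-7]
Step 2 ('push 15'): [-7, 15]

Answer: [-7, 15]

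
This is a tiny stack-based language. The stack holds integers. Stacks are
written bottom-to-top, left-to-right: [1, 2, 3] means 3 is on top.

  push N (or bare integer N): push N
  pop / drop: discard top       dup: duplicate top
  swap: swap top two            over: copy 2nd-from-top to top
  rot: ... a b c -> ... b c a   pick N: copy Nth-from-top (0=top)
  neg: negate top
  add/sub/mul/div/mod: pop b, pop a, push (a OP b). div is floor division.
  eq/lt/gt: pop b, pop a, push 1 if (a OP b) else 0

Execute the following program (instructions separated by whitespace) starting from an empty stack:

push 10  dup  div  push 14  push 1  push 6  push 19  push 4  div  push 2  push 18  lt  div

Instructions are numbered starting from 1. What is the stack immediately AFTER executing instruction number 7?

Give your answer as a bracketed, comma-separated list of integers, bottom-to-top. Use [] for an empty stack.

Step 1 ('push 10'): [10]
Step 2 ('dup'): [10, 10]
Step 3 ('div'): [1]
Step 4 ('push 14'): [1, 14]
Step 5 ('push 1'): [1, 14, 1]
Step 6 ('push 6'): [1, 14, 1, 6]
Step 7 ('push 19'): [1, 14, 1, 6, 19]

Answer: [1, 14, 1, 6, 19]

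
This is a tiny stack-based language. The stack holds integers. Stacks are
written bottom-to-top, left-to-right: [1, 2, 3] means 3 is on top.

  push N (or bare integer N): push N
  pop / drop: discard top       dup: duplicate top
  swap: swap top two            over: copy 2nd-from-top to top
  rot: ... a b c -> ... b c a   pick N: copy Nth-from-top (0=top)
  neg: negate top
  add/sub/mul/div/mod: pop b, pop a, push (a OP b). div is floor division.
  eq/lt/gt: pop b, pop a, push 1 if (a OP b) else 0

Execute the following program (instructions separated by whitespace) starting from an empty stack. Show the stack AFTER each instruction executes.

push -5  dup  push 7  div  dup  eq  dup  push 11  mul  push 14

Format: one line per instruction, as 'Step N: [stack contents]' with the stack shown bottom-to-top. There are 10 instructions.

Step 1: [-5]
Step 2: [-5, -5]
Step 3: [-5, -5, 7]
Step 4: [-5, -1]
Step 5: [-5, -1, -1]
Step 6: [-5, 1]
Step 7: [-5, 1, 1]
Step 8: [-5, 1, 1, 11]
Step 9: [-5, 1, 11]
Step 10: [-5, 1, 11, 14]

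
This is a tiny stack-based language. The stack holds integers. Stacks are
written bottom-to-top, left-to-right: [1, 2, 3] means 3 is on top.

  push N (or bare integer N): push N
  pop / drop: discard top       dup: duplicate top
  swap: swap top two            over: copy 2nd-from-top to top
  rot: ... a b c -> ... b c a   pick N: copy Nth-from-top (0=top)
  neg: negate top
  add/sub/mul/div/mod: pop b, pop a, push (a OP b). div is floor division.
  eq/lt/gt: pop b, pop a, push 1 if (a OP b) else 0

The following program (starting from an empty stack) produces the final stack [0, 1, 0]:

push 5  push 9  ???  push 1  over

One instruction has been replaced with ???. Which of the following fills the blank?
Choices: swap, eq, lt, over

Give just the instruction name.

Stack before ???: [5, 9]
Stack after ???:  [0]
Checking each choice:
  swap: produces [9, 5, 1, 5]
  eq: MATCH
  lt: produces [1, 1, 1]
  over: produces [5, 9, 5, 1, 5]


Answer: eq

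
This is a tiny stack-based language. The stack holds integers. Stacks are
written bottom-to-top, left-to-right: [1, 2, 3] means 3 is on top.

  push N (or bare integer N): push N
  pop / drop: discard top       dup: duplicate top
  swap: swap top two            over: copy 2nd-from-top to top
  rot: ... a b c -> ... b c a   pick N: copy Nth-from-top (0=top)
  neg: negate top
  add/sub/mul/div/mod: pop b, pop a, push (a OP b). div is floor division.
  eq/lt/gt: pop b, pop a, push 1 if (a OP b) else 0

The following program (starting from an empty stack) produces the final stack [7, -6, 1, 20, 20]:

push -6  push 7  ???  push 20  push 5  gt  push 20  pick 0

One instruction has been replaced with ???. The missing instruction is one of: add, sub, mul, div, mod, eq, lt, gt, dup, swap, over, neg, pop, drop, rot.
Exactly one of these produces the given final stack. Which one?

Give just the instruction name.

Stack before ???: [-6, 7]
Stack after ???:  [7, -6]
The instruction that transforms [-6, 7] -> [7, -6] is: swap

Answer: swap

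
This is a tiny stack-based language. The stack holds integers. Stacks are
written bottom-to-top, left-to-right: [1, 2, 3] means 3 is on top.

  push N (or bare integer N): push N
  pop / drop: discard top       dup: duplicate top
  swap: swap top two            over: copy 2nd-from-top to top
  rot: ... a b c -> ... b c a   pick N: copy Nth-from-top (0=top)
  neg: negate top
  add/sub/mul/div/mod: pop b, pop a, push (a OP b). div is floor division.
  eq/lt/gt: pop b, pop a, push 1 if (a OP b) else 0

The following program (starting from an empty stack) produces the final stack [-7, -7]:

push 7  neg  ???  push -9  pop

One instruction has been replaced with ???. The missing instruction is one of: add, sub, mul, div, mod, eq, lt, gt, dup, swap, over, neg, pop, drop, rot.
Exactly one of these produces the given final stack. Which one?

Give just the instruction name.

Answer: dup

Derivation:
Stack before ???: [-7]
Stack after ???:  [-7, -7]
The instruction that transforms [-7] -> [-7, -7] is: dup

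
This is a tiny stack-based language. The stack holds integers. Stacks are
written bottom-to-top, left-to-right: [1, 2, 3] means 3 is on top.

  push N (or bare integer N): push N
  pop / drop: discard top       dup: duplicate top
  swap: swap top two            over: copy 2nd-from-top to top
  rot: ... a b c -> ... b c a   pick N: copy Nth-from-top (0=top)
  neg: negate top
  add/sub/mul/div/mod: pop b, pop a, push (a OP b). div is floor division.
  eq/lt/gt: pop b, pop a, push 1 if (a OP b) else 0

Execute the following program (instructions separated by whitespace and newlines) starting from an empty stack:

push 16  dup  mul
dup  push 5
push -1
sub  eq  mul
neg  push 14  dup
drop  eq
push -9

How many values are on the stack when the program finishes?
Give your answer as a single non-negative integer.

After 'push 16': stack = [16] (depth 1)
After 'dup': stack = [16, 16] (depth 2)
After 'mul': stack = [256] (depth 1)
After 'dup': stack = [256, 256] (depth 2)
After 'push 5': stack = [256, 256, 5] (depth 3)
After 'push -1': stack = [256, 256, 5, -1] (depth 4)
After 'sub': stack = [256, 256, 6] (depth 3)
After 'eq': stack = [256, 0] (depth 2)
After 'mul': stack = [0] (depth 1)
After 'neg': stack = [0] (depth 1)
After 'push 14': stack = [0, 14] (depth 2)
After 'dup': stack = [0, 14, 14] (depth 3)
After 'drop': stack = [0, 14] (depth 2)
After 'eq': stack = [0] (depth 1)
After 'push -9': stack = [0, -9] (depth 2)

Answer: 2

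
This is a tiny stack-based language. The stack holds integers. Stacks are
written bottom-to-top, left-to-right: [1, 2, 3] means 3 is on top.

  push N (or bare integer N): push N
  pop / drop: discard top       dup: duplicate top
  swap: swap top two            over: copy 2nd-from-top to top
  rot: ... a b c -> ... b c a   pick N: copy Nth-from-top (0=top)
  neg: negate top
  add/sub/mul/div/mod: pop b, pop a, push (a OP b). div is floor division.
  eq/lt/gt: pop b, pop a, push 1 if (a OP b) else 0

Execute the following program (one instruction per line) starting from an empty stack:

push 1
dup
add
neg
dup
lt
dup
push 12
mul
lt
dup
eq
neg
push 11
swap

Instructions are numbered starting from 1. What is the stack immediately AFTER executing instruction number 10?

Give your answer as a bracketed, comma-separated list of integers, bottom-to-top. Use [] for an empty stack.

Step 1 ('push 1'): [1]
Step 2 ('dup'): [1, 1]
Step 3 ('add'): [2]
Step 4 ('neg'): [-2]
Step 5 ('dup'): [-2, -2]
Step 6 ('lt'): [0]
Step 7 ('dup'): [0, 0]
Step 8 ('push 12'): [0, 0, 12]
Step 9 ('mul'): [0, 0]
Step 10 ('lt'): [0]

Answer: [0]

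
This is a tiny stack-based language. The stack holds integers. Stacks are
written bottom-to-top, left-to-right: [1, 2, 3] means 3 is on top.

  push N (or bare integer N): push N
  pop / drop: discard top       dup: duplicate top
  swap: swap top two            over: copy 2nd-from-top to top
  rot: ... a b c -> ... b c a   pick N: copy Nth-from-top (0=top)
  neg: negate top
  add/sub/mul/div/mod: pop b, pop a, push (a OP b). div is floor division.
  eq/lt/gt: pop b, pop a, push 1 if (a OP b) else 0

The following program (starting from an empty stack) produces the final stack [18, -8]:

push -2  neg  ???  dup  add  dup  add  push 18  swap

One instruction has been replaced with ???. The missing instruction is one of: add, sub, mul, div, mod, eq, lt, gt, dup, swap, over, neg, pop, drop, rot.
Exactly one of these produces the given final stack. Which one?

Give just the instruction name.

Stack before ???: [2]
Stack after ???:  [-2]
The instruction that transforms [2] -> [-2] is: neg

Answer: neg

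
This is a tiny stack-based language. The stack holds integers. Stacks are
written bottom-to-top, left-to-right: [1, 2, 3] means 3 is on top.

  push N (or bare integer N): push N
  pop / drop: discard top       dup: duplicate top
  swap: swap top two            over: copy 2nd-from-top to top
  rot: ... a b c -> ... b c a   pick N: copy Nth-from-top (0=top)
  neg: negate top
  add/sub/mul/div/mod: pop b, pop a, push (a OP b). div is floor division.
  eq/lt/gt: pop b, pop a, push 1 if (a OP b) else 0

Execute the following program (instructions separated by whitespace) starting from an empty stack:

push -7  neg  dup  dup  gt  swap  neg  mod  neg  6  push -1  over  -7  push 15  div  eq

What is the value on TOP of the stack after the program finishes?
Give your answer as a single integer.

After 'push -7': [-7]
After 'neg': [7]
After 'dup': [7, 7]
After 'dup': [7, 7, 7]
After 'gt': [7, 0]
After 'swap': [0, 7]
After 'neg': [0, -7]
After 'mod': [0]
After 'neg': [0]
After 'push 6': [0, 6]
After 'push -1': [0, 6, -1]
After 'over': [0, 6, -1, 6]
After 'push -7': [0, 6, -1, 6, -7]
After 'push 15': [0, 6, -1, 6, -7, 15]
After 'div': [0, 6, -1, 6, -1]
After 'eq': [0, 6, -1, 0]

Answer: 0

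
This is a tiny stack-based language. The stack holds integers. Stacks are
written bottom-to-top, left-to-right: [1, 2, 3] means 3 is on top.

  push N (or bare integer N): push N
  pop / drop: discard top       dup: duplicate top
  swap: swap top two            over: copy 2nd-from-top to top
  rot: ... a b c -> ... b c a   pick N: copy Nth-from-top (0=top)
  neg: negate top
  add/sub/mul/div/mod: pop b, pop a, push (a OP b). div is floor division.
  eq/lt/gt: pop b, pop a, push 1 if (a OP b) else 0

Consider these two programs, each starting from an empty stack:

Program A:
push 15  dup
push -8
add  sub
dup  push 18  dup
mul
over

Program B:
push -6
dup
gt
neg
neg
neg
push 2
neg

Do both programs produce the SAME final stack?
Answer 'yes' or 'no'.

Answer: no

Derivation:
Program A trace:
  After 'push 15': [15]
  After 'dup': [15, 15]
  After 'push -8': [15, 15, -8]
  After 'add': [15, 7]
  After 'sub': [8]
  After 'dup': [8, 8]
  After 'push 18': [8, 8, 18]
  After 'dup': [8, 8, 18, 18]
  After 'mul': [8, 8, 324]
  After 'over': [8, 8, 324, 8]
Program A final stack: [8, 8, 324, 8]

Program B trace:
  After 'push -6': [-6]
  After 'dup': [-6, -6]
  After 'gt': [0]
  After 'neg': [0]
  After 'neg': [0]
  After 'neg': [0]
  After 'push 2': [0, 2]
  After 'neg': [0, -2]
Program B final stack: [0, -2]
Same: no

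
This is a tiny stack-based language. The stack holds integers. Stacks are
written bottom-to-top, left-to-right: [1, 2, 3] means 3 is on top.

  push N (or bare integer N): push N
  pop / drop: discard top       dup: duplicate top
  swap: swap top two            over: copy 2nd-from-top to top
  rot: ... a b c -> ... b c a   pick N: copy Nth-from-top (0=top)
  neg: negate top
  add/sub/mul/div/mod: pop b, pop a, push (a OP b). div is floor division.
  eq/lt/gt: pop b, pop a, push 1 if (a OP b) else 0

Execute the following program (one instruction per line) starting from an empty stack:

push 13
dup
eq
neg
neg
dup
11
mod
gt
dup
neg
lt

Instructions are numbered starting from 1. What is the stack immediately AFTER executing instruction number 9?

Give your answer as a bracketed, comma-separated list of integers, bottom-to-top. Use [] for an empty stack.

Step 1 ('push 13'): [13]
Step 2 ('dup'): [13, 13]
Step 3 ('eq'): [1]
Step 4 ('neg'): [-1]
Step 5 ('neg'): [1]
Step 6 ('dup'): [1, 1]
Step 7 ('11'): [1, 1, 11]
Step 8 ('mod'): [1, 1]
Step 9 ('gt'): [0]

Answer: [0]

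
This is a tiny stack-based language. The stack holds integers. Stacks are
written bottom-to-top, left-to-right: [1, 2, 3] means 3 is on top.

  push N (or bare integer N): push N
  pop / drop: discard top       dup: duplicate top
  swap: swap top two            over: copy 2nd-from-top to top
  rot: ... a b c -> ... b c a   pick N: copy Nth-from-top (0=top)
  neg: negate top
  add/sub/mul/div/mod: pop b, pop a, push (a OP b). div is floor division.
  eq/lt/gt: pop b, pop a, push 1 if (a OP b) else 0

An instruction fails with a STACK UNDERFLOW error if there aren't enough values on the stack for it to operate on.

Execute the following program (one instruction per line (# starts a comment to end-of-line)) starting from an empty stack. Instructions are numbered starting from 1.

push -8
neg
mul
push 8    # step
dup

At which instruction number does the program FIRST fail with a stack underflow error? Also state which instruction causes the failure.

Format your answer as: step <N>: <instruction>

Answer: step 3: mul

Derivation:
Step 1 ('push -8'): stack = [-8], depth = 1
Step 2 ('neg'): stack = [8], depth = 1
Step 3 ('mul'): needs 2 value(s) but depth is 1 — STACK UNDERFLOW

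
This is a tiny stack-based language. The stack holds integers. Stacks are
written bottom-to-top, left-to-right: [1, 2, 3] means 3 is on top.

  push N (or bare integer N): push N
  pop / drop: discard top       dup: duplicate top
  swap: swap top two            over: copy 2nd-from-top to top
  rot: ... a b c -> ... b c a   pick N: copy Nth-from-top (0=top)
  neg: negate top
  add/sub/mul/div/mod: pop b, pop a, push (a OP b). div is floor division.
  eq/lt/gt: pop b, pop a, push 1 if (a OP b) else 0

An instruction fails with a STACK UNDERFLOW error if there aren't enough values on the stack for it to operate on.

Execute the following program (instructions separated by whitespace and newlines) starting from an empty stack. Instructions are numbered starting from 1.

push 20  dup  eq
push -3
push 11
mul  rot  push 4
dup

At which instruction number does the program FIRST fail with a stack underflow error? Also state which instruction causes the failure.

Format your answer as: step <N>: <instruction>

Answer: step 7: rot

Derivation:
Step 1 ('push 20'): stack = [20], depth = 1
Step 2 ('dup'): stack = [20, 20], depth = 2
Step 3 ('eq'): stack = [1], depth = 1
Step 4 ('push -3'): stack = [1, -3], depth = 2
Step 5 ('push 11'): stack = [1, -3, 11], depth = 3
Step 6 ('mul'): stack = [1, -33], depth = 2
Step 7 ('rot'): needs 3 value(s) but depth is 2 — STACK UNDERFLOW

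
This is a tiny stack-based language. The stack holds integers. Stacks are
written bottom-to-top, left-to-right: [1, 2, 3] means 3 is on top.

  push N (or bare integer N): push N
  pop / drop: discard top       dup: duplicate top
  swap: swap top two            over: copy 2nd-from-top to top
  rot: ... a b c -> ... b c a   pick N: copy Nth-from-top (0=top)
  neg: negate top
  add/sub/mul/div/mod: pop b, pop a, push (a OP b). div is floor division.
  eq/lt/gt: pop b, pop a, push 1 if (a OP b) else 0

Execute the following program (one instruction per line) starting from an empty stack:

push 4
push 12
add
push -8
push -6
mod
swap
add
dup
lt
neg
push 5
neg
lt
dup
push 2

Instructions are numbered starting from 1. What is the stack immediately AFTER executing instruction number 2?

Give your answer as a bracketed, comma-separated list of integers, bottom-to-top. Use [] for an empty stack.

Step 1 ('push 4'): [4]
Step 2 ('push 12'): [4, 12]

Answer: [4, 12]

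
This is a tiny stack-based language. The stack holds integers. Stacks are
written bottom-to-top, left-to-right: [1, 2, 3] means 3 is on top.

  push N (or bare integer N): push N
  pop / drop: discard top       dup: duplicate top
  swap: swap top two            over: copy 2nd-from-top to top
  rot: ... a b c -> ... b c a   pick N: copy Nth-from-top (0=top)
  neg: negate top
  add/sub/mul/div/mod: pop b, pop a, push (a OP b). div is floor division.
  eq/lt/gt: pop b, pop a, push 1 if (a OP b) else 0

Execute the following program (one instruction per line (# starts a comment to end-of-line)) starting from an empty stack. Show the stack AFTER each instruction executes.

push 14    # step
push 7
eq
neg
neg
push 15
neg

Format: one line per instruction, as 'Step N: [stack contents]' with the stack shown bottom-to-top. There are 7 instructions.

Step 1: [14]
Step 2: [14, 7]
Step 3: [0]
Step 4: [0]
Step 5: [0]
Step 6: [0, 15]
Step 7: [0, -15]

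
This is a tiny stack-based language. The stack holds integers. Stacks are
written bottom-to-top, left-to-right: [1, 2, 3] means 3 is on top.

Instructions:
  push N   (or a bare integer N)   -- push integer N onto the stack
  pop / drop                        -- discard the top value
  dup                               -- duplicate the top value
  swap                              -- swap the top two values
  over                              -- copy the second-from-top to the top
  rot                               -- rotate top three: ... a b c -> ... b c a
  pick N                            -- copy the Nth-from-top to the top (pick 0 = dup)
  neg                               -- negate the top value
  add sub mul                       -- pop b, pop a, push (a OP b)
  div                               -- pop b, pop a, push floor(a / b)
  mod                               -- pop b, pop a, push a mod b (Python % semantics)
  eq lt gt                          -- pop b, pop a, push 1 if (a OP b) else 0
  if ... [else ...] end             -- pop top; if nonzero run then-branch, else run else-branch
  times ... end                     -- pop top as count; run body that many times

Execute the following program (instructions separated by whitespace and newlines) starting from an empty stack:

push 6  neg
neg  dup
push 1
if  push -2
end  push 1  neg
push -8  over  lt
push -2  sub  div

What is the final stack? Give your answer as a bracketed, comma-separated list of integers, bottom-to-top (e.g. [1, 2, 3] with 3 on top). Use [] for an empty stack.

After 'push 6': [6]
After 'neg': [-6]
After 'neg': [6]
After 'dup': [6, 6]
After 'push 1': [6, 6, 1]
After 'if': [6, 6]
After 'push -2': [6, 6, -2]
After 'push 1': [6, 6, -2, 1]
After 'neg': [6, 6, -2, -1]
After 'push -8': [6, 6, -2, -1, -8]
After 'over': [6, 6, -2, -1, -8, -1]
After 'lt': [6, 6, -2, -1, 1]
After 'push -2': [6, 6, -2, -1, 1, -2]
After 'sub': [6, 6, -2, -1, 3]
After 'div': [6, 6, -2, -1]

Answer: [6, 6, -2, -1]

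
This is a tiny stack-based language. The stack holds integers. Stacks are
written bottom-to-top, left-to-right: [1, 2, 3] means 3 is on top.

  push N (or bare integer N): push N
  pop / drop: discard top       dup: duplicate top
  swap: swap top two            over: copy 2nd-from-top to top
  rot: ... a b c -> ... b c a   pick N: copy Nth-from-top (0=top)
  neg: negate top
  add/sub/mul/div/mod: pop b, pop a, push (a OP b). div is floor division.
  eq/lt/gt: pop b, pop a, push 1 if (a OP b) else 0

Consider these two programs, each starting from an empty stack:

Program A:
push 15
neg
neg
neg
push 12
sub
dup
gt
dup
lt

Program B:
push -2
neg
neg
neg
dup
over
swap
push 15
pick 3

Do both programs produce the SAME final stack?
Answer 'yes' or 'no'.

Program A trace:
  After 'push 15': [15]
  After 'neg': [-15]
  After 'neg': [15]
  After 'neg': [-15]
  After 'push 12': [-15, 12]
  After 'sub': [-27]
  After 'dup': [-27, -27]
  After 'gt': [0]
  After 'dup': [0, 0]
  After 'lt': [0]
Program A final stack: [0]

Program B trace:
  After 'push -2': [-2]
  After 'neg': [2]
  After 'neg': [-2]
  After 'neg': [2]
  After 'dup': [2, 2]
  After 'over': [2, 2, 2]
  After 'swap': [2, 2, 2]
  After 'push 15': [2, 2, 2, 15]
  After 'pick 3': [2, 2, 2, 15, 2]
Program B final stack: [2, 2, 2, 15, 2]
Same: no

Answer: no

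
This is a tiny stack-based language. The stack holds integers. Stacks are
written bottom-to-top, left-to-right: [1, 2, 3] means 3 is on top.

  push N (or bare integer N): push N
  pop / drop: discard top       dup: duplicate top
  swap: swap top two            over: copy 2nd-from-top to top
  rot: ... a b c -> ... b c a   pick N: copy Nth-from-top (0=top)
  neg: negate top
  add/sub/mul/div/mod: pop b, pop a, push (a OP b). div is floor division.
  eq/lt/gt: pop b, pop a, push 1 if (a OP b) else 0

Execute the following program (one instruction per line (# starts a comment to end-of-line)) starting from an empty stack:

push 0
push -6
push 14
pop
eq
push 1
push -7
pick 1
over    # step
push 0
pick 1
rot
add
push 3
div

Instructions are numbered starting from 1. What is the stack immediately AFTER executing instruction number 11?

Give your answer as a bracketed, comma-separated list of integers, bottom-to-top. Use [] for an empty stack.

Step 1 ('push 0'): [0]
Step 2 ('push -6'): [0, -6]
Step 3 ('push 14'): [0, -6, 14]
Step 4 ('pop'): [0, -6]
Step 5 ('eq'): [0]
Step 6 ('push 1'): [0, 1]
Step 7 ('push -7'): [0, 1, -7]
Step 8 ('pick 1'): [0, 1, -7, 1]
Step 9 ('over'): [0, 1, -7, 1, -7]
Step 10 ('push 0'): [0, 1, -7, 1, -7, 0]
Step 11 ('pick 1'): [0, 1, -7, 1, -7, 0, -7]

Answer: [0, 1, -7, 1, -7, 0, -7]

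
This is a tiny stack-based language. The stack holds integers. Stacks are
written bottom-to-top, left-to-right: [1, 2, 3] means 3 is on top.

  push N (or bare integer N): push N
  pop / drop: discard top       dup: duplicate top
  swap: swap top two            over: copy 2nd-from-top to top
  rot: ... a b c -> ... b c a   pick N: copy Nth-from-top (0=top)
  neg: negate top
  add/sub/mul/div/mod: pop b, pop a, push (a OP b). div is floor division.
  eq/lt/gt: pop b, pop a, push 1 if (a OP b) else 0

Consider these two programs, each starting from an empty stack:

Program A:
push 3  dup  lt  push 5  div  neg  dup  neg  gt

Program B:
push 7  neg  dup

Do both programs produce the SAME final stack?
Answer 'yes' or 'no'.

Answer: no

Derivation:
Program A trace:
  After 'push 3': [3]
  After 'dup': [3, 3]
  After 'lt': [0]
  After 'push 5': [0, 5]
  After 'div': [0]
  After 'neg': [0]
  After 'dup': [0, 0]
  After 'neg': [0, 0]
  After 'gt': [0]
Program A final stack: [0]

Program B trace:
  After 'push 7': [7]
  After 'neg': [-7]
  After 'dup': [-7, -7]
Program B final stack: [-7, -7]
Same: no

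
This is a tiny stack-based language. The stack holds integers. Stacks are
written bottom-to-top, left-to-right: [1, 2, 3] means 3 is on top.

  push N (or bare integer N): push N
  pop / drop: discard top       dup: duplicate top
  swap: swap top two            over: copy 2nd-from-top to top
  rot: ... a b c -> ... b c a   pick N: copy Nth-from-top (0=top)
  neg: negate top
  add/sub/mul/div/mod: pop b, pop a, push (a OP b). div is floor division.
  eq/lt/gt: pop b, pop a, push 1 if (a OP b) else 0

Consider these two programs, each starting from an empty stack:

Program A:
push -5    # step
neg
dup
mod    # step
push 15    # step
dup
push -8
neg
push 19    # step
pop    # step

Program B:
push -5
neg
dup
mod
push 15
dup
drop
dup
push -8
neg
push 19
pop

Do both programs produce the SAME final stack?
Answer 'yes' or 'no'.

Program A trace:
  After 'push -5': [-5]
  After 'neg': [5]
  After 'dup': [5, 5]
  After 'mod': [0]
  After 'push 15': [0, 15]
  After 'dup': [0, 15, 15]
  After 'push -8': [0, 15, 15, -8]
  After 'neg': [0, 15, 15, 8]
  After 'push 19': [0, 15, 15, 8, 19]
  After 'pop': [0, 15, 15, 8]
Program A final stack: [0, 15, 15, 8]

Program B trace:
  After 'push -5': [-5]
  After 'neg': [5]
  After 'dup': [5, 5]
  After 'mod': [0]
  After 'push 15': [0, 15]
  After 'dup': [0, 15, 15]
  After 'drop': [0, 15]
  After 'dup': [0, 15, 15]
  After 'push -8': [0, 15, 15, -8]
  After 'neg': [0, 15, 15, 8]
  After 'push 19': [0, 15, 15, 8, 19]
  After 'pop': [0, 15, 15, 8]
Program B final stack: [0, 15, 15, 8]
Same: yes

Answer: yes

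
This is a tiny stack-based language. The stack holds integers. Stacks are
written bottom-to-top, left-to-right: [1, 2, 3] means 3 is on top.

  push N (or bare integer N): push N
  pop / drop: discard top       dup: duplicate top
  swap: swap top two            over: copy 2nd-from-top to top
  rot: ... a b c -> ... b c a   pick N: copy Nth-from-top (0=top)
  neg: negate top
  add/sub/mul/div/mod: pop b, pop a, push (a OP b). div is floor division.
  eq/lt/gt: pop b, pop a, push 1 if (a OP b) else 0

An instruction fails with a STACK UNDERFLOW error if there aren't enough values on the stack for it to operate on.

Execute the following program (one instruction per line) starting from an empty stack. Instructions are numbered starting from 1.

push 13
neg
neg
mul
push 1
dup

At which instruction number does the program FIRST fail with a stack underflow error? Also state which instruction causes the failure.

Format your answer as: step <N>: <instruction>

Step 1 ('push 13'): stack = [13], depth = 1
Step 2 ('neg'): stack = [-13], depth = 1
Step 3 ('neg'): stack = [13], depth = 1
Step 4 ('mul'): needs 2 value(s) but depth is 1 — STACK UNDERFLOW

Answer: step 4: mul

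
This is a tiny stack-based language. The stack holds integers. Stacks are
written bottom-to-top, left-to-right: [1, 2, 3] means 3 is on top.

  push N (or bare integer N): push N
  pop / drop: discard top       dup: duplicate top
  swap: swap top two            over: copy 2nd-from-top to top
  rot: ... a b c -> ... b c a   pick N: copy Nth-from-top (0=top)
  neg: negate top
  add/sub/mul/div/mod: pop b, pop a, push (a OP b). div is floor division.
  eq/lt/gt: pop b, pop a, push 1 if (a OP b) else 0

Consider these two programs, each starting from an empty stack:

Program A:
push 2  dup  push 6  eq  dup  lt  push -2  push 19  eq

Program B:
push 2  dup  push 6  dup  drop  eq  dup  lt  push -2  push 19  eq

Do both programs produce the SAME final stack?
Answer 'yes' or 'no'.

Answer: yes

Derivation:
Program A trace:
  After 'push 2': [2]
  After 'dup': [2, 2]
  After 'push 6': [2, 2, 6]
  After 'eq': [2, 0]
  After 'dup': [2, 0, 0]
  After 'lt': [2, 0]
  After 'push -2': [2, 0, -2]
  After 'push 19': [2, 0, -2, 19]
  After 'eq': [2, 0, 0]
Program A final stack: [2, 0, 0]

Program B trace:
  After 'push 2': [2]
  After 'dup': [2, 2]
  After 'push 6': [2, 2, 6]
  After 'dup': [2, 2, 6, 6]
  After 'drop': [2, 2, 6]
  After 'eq': [2, 0]
  After 'dup': [2, 0, 0]
  After 'lt': [2, 0]
  After 'push -2': [2, 0, -2]
  After 'push 19': [2, 0, -2, 19]
  After 'eq': [2, 0, 0]
Program B final stack: [2, 0, 0]
Same: yes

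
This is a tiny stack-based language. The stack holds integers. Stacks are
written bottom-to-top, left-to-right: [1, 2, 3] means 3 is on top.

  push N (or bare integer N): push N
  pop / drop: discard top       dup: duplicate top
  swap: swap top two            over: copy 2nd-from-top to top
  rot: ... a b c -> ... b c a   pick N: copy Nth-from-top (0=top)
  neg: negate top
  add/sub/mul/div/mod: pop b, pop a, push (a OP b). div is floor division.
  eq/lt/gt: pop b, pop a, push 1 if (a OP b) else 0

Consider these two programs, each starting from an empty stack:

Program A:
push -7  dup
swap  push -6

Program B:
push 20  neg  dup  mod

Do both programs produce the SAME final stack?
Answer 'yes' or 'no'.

Program A trace:
  After 'push -7': [-7]
  After 'dup': [-7, -7]
  After 'swap': [-7, -7]
  After 'push -6': [-7, -7, -6]
Program A final stack: [-7, -7, -6]

Program B trace:
  After 'push 20': [20]
  After 'neg': [-20]
  After 'dup': [-20, -20]
  After 'mod': [0]
Program B final stack: [0]
Same: no

Answer: no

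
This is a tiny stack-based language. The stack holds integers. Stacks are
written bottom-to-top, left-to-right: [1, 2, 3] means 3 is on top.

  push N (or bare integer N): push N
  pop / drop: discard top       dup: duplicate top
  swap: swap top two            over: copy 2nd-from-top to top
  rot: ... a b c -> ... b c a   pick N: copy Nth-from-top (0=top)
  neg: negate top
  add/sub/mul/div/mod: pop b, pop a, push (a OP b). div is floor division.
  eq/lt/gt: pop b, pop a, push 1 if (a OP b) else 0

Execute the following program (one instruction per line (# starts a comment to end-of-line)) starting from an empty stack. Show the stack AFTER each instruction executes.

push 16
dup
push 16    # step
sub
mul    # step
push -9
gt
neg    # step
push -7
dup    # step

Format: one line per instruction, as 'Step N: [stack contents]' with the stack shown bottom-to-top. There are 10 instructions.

Step 1: [16]
Step 2: [16, 16]
Step 3: [16, 16, 16]
Step 4: [16, 0]
Step 5: [0]
Step 6: [0, -9]
Step 7: [1]
Step 8: [-1]
Step 9: [-1, -7]
Step 10: [-1, -7, -7]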